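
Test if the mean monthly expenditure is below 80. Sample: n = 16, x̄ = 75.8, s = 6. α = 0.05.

t = (75.8 - 80)/(6/√16) = -2.8, df = 15. Critical t = -1.753. Reject H₀.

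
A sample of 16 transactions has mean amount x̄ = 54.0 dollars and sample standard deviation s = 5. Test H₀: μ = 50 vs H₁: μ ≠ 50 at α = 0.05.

t = (x̄ - μ₀)/(s/√n) = (54.0 - 50)/(5/√16) = 3.2. df = 15, critical t = ±2.131. Reject H₀.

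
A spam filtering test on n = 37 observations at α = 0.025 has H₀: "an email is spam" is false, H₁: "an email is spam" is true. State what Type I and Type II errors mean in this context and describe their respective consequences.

Type I (false positive): concluding that an email is spam when it is not — a legitimate email is sent to the spam folder and the user misses it. Type II (false negative): failing to conclude that an email is spam when it is — a spam email lands in the inbox. Which is costlier depends on domain priorities and is a judgement call rather than a statistical fact.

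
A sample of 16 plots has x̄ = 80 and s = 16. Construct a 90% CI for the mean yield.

CI = x̄ ± t*(s/√n) = 80 ± 1.753(16/√16) = (72.99, 87.01)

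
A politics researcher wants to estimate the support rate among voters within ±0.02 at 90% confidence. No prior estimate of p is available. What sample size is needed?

Conservative approach: use p = 0.5 (maximizes p(1-p) = 0.25). n = z²(0.25)/E² = 1.645²×0.25/0.02² = 1691.3 → n = 1692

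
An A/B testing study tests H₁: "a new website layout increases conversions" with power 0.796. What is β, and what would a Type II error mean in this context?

β = 1 - power = 1 - 0.796 = 0.204. A Type II error is failing to reject H₀ when H₀ is false (false negative) — here, failing to conclude that a new website layout increases conversions when in fact it is true. Consequence: discarding a layout that would have improved conversions — lost revenue.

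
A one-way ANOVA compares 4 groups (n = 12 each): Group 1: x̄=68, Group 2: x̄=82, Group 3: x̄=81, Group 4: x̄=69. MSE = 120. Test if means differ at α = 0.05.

Grand mean = 75.0. SS_between = 2040.0, MS_between = 680.0. F = 5.667, F_crit ≈ 2.816. Reject H₀.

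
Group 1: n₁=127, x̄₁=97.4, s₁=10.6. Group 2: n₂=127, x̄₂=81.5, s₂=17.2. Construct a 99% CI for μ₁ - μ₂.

Difference = 15.9. SE = √(10.6²/127 + 17.2²/127) = 1.793. CI = (11.28, 20.52)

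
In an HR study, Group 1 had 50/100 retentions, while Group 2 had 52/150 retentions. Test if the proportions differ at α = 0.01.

p̂₁ = 0.5, p̂₂ = 0.347, pooled p̂ = 0.408. z = 2.417. Critical: ±2.576. Fail to reject H₀.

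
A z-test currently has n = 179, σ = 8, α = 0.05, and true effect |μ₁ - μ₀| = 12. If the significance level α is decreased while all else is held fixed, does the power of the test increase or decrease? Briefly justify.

Power decreases: a smaller α raises the critical value, so less of the H₁ sampling distribution falls in the rejection region.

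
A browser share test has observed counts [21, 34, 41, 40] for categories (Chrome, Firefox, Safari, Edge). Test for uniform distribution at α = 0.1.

Expected = 34 each. χ² = Σ(O-E)²/E = 7.471. df = 3, critical value = 6.251. Reject H₀.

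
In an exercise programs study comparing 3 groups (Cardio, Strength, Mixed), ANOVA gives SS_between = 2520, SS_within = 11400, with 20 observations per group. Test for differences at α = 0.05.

df_between = 2, df_within = 57. F = MS_between/MS_within = 1260.0/200.0 = 6.3. F_crit ≈ 3.159. Reject H₀. At least one mean differs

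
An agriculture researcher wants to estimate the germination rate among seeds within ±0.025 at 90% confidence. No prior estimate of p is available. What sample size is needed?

Conservative approach: use p = 0.5 (maximizes p(1-p) = 0.25). n = z²(0.25)/E² = 1.645²×0.25/0.025² = 1082.4 → n = 1083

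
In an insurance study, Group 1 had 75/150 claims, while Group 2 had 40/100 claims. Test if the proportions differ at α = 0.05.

p̂₁ = 0.5, p̂₂ = 0.4, pooled p̂ = 0.46. z = 1.554. Critical: ±1.96. Fail to reject H₀.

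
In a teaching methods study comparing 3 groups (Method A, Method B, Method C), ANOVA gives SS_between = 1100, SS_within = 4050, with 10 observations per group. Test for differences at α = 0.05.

df_between = 2, df_within = 27. F = MS_between/MS_within = 550.0/150.0 = 3.667. F_crit ≈ 3.354. Reject H₀. At least one mean differs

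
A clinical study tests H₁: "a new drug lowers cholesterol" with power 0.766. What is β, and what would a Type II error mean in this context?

β = 1 - power = 1 - 0.766 = 0.234. A Type II error is failing to reject H₀ when H₀ is false (false negative) — here, failing to conclude that a new drug lowers cholesterol when in fact it is true. Consequence: shelving an effective drug — patients miss out on a treatment that would have helped.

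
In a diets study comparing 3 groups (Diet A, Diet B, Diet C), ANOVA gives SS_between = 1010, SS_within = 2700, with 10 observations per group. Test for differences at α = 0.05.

df_between = 2, df_within = 27. F = MS_between/MS_within = 505.0/100.0 = 5.05. F_crit ≈ 3.354. Reject H₀. At least one mean differs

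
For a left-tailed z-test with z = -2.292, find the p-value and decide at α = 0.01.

p = P(Z < -2.292) = Φ(-2.292) ≈ 0.011. Since p ≥ 0.01, fail to reject H₀ (not significant) at α = 0.01.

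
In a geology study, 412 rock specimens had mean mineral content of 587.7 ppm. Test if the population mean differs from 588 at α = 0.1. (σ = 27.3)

z = (x̄ - μ₀)/(σ/√n) = (587.7 - 588)/(27.3/√412) = -0.223. Critical value: ±1.645. Since |-0.223| ≤ 1.645, Fail to reject H₀.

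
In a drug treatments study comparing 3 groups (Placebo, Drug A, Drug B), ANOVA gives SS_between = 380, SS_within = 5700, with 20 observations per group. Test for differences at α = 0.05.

df_between = 2, df_within = 57. F = MS_between/MS_within = 190.0/100.0 = 1.9. F_crit ≈ 3.159. Fail to reject H₀.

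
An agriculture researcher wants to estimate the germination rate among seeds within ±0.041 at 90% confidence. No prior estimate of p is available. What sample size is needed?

Conservative approach: use p = 0.5 (maximizes p(1-p) = 0.25). n = z²(0.25)/E² = 1.645²×0.25/0.041² = 402.4 → n = 403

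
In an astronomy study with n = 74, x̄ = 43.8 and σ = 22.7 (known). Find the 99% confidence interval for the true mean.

CI = x̄ ± z*(σ/√n) = 43.8 ± 2.576(22.7/√74) = 43.8 ± 6.8 = (37.0, 50.6)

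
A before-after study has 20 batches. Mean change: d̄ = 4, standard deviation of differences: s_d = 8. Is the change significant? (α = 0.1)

t = d̄/(s_d/√n) = 4/(8/√20) = 2.236. df = 19, critical t = ±1.729. Reject H₀.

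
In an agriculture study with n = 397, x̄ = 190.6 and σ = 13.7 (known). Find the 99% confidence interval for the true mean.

CI = x̄ ± z*(σ/√n) = 190.6 ± 2.576(13.7/√397) = 190.6 ± 1.77 = (188.83, 192.37)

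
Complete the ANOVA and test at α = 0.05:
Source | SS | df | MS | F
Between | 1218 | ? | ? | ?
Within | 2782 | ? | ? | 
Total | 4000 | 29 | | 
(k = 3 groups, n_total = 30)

df_between = 2, df_within = 27. MS_between = 609.0, MS_within = 103.04. F = 5.91, F_crit ≈ 3.354. Reject H₀.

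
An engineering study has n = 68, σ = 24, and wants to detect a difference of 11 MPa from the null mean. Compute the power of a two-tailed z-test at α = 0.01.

SE = σ/√n = 24/√68 = 2.91. Non-centrality λ = d/SE = 11/2.91 = 3.78. Power ≈ Φ(λ - z_{α/2}) = Φ(3.78 - 2.576) = Φ(1.204) = 0.886.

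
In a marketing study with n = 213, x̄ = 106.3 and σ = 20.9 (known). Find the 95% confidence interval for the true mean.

CI = x̄ ± z*(σ/√n) = 106.3 ± 1.96(20.9/√213) = 106.3 ± 2.81 = (103.49, 109.11)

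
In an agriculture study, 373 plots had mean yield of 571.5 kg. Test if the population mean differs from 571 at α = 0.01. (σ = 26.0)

z = (x̄ - μ₀)/(σ/√n) = (571.5 - 571)/(26.0/√373) = 0.371. Critical value: ±2.576. Since |0.371| ≤ 2.576, Fail to reject H₀.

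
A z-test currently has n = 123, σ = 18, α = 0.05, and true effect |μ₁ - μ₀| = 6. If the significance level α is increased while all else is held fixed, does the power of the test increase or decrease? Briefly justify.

Power increases: a larger α lowers the critical value, so more of the H₁ sampling distribution falls in the rejection region.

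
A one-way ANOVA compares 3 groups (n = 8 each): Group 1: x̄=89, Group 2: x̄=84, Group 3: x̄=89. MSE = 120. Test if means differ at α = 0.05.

Grand mean = 87.33. SS_between = 133.33, MS_between = 66.67. F = 0.556, F_crit ≈ 3.467. Fail to reject H₀.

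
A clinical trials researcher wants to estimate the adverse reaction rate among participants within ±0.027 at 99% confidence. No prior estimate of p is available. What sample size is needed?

Conservative approach: use p = 0.5 (maximizes p(1-p) = 0.25). n = z²(0.25)/E² = 2.576²×0.25/0.027² = 2275.6 → n = 2276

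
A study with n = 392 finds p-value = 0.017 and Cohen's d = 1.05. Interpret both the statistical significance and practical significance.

Statistically significant (p = 0.017 < 0.05). Cohen's d = 1.05 indicates a large effect size. Both statistical and practical significance should be considered.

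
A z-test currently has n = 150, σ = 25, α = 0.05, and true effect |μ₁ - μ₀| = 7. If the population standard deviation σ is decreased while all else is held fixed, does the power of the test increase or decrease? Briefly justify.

Power increases: a smaller σ shrinks the standard error σ/√n, moving the sampling distribution under H₁ further from the critical value.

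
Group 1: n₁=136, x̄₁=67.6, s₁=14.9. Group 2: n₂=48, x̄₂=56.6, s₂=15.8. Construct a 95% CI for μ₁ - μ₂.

Difference = 11.0. SE = √(14.9²/136 + 15.8²/48) = 2.614. CI = (5.88, 16.12)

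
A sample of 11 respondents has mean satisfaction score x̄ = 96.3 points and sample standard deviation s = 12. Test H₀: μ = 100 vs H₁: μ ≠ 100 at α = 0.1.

t = (x̄ - μ₀)/(s/√n) = (96.3 - 100)/(12/√11) = -1.023. df = 10, critical t = ±1.812. Fail to reject H₀.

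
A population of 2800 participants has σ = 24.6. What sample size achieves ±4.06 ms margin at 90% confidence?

Without FPC: n₀ = (1.645×24.6/4.06)² = 99.346. With FPC: n = n₀N/(n₀+N-1) = 96.0 → n = 96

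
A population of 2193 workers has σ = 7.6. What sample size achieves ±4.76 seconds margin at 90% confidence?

Without FPC: n₀ = (1.645×7.6/4.76)² = 6.898. With FPC: n = n₀N/(n₀+N-1) = 6.9 → n = 7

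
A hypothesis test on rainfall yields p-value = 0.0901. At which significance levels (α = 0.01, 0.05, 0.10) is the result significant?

p = 0.0901. Significant at: α = 0.1.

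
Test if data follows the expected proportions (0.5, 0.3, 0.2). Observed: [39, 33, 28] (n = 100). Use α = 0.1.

Expected: [50.0, 30.0, 20.0]. χ² = 5.92. df = 2, critical = 4.605. Reject H₀.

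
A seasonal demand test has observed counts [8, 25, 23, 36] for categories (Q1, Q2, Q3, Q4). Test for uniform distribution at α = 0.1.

Expected = 23 each. χ² = Σ(O-E)²/E = 17.304. df = 3, critical value = 6.251. Reject H₀.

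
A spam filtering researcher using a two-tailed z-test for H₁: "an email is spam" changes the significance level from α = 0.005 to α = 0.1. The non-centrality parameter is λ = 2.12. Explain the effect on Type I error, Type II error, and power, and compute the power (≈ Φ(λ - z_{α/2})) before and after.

Increasing α from 0.005 to 0.1:
• Type I error rate increases (α is the Type I rate by definition).
• Critical value moves from z_{α/2} = 2.807 to 1.645, so power = Φ(λ - z_{α/2}) goes from Φ(2.12 - 2.807) = 0.246 to Φ(2.12 - 1.645) = 0.683.
• Type II error rate β = 1 - power therefore decreases (0.754 → 0.317).
Appropriate when false negatives are costly — here, a spam email lands in the inbox.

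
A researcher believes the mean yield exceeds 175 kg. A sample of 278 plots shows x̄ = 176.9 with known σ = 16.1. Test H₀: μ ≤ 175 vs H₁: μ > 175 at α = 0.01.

z = 1.968. Critical value: 2.33. Fail to reject H₀.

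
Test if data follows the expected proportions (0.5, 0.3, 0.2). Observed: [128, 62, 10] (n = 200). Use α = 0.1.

Expected: [100.0, 60.0, 40.0]. χ² = 30.407. df = 2, critical = 4.605. Reject H₀.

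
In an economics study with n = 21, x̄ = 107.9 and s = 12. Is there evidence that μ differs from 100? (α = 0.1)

t = (x̄ - μ₀)/(s/√n) = (107.9 - 100)/(12/√21) = 3.017. df = 20, critical t = ±1.725. Reject H₀.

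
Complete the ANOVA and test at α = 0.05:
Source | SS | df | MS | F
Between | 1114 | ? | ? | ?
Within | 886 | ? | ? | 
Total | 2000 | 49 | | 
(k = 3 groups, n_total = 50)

df_between = 2, df_within = 47. MS_between = 557.0, MS_within = 18.85. F = 29.547, F_crit ≈ 3.195. Reject H₀.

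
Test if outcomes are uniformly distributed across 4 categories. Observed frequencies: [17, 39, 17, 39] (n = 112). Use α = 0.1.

Expected = 28 each. χ² = Σ(O-E)²/E = 17.286. df = 3, critical value = 6.251. Reject H₀.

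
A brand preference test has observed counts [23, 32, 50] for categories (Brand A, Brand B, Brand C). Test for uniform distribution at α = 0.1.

Expected = 35 each. χ² = Σ(O-E)²/E = 10.8. df = 2, critical value = 4.605. Reject H₀.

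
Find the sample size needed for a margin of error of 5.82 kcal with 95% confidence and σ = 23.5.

n = (z*σ/E)² = (1.96×23.5/5.82)² = 62.6 → n = 63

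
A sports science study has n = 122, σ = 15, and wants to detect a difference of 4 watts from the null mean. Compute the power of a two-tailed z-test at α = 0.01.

SE = σ/√n = 15/√122 = 1.358. Non-centrality λ = d/SE = 4/1.358 = 2.945. Power ≈ Φ(λ - z_{α/2}) = Φ(2.945 - 2.576) = Φ(0.369) = 0.644.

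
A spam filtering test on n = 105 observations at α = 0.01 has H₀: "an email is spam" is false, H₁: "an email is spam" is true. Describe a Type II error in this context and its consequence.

Type II error: failing to reject H₀ when it is false — concluding that an email is spam is not supported when in fact it is. Consequence: a spam email lands in the inbox.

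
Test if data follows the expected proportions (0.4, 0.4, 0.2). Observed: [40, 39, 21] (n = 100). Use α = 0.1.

Expected: [40.0, 40.0, 20.0]. χ² = 0.075. df = 2, critical = 4.605. Fail to reject H₀.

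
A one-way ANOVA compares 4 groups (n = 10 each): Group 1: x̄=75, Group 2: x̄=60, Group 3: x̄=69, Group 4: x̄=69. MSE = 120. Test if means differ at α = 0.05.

Grand mean = 68.25. SS_between = 1147.5, MS_between = 382.5. F = 3.188, F_crit ≈ 2.866. Reject H₀.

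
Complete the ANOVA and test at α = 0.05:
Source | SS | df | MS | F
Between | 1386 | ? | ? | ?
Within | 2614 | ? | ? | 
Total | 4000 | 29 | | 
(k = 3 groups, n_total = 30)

df_between = 2, df_within = 27. MS_between = 693.0, MS_within = 96.81. F = 7.158, F_crit ≈ 3.354. Reject H₀.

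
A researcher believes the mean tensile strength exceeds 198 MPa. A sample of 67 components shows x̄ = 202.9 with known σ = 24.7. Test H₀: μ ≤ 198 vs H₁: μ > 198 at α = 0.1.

z = 1.624. Critical value: 1.28. Reject H₀.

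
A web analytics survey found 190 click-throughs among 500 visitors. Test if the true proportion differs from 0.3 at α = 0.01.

p̂ = 0.38, p₀ = 0.3. z = (p̂ - p₀)/√(p₀(1-p₀)/n) = 3.904. Critical: ±2.576. Reject H₀.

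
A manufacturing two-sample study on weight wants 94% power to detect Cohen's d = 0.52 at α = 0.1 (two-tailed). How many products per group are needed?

z_{α/2} = 1.645, z_β = Φ⁻¹(0.94) = 1.555. For medium effect (d = 0.52): n per group = 2(z_{α/2} + z_β)²/d² = 2(1.645 + 1.555)²/0.52² = 75.7 → 76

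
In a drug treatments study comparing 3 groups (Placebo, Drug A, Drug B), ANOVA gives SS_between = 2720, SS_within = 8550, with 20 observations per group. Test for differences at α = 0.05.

df_between = 2, df_within = 57. F = MS_between/MS_within = 1360.0/150.0 = 9.067. F_crit ≈ 3.159. Reject H₀. At least one mean differs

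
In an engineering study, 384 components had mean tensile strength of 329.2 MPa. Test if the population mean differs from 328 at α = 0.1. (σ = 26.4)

z = (x̄ - μ₀)/(σ/√n) = (329.2 - 328)/(26.4/√384) = 0.891. Critical value: ±1.645. Since |0.891| ≤ 1.645, Fail to reject H₀.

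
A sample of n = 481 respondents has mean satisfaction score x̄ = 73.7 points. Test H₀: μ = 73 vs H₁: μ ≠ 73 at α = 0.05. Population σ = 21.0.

z = (x̄ - μ₀)/(σ/√n) = (73.7 - 73)/(21.0/√481) = 0.731. Critical value: ±1.96. Since |0.731| ≤ 1.96, Fail to reject H₀.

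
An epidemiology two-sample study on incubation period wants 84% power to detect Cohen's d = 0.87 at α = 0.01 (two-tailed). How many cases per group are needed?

z_{α/2} = 2.576, z_β = Φ⁻¹(0.84) = 0.994. For large effect (d = 0.87): n per group = 2(z_{α/2} + z_β)²/d² = 2(2.576 + 0.994)²/0.87² = 33.7 → 34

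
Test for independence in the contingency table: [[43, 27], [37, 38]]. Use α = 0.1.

χ² = 2.142. df = 1, critical = 2.706. Fail to reject H₀. No evidence of dependence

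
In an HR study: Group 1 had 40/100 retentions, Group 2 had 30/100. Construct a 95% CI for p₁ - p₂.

p̂₁ = 0.4, p̂₂ = 0.3. Difference = 0.1. CI = (-0.031, 0.231)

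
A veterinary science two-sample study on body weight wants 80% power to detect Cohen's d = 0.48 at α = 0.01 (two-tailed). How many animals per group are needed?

z_{α/2} = 2.576, z_β = Φ⁻¹(0.8) = 0.842. For small effect (d = 0.48): n per group = 2(z_{α/2} + z_β)²/d² = 2(2.576 + 0.842)²/0.48² = 101.4 → 102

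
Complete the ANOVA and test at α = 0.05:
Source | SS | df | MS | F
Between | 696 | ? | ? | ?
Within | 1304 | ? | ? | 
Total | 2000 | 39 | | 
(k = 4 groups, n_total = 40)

df_between = 3, df_within = 36. MS_between = 232.0, MS_within = 36.22. F = 6.405, F_crit ≈ 2.866. Reject H₀.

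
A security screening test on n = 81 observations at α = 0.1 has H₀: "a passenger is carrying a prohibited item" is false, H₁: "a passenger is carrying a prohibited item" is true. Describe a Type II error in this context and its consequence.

Type II error: failing to reject H₀ when it is false — concluding that a passenger is carrying a prohibited item is not supported when in fact it is. Consequence: letting a prohibited item through — security breach.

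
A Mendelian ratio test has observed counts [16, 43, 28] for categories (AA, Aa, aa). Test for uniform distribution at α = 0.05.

Expected = 29 each. χ² = Σ(O-E)²/E = 12.621. df = 2, critical value = 5.991. Reject H₀.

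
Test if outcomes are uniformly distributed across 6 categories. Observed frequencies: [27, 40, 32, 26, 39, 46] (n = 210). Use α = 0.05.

Expected = 35 each. χ² = Σ(O-E)²/E = 9.029. df = 5, critical value = 11.07. Fail to reject H₀.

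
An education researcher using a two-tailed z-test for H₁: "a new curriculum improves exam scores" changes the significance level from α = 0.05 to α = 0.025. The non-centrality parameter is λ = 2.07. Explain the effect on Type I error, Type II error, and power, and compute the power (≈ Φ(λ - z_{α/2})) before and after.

Decreasing α from 0.05 to 0.025:
• Type I error rate decreases (α is the Type I rate by definition).
• Critical value moves from z_{α/2} = 1.96 to 2.241, so power = Φ(λ - z_{α/2}) goes from Φ(2.07 - 1.96) = 0.544 to Φ(2.07 - 2.241) = 0.432.
• Type II error rate β = 1 - power therefore increases (0.456 → 0.568).
Appropriate when false positives are costly — here, adopting a curriculum that gives no real benefit — disruption for nothing.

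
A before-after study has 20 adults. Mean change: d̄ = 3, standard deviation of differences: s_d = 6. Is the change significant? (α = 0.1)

t = d̄/(s_d/√n) = 3/(6/√20) = 2.236. df = 19, critical t = ±1.729. Reject H₀.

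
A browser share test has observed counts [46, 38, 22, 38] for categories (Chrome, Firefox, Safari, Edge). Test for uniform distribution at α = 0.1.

Expected = 36 each. χ² = Σ(O-E)²/E = 8.444. df = 3, critical value = 6.251. Reject H₀.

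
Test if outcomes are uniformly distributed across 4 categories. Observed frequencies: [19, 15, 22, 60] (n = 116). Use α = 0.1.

Expected = 29 each. χ² = Σ(O-E)²/E = 45.034. df = 3, critical value = 6.251. Reject H₀.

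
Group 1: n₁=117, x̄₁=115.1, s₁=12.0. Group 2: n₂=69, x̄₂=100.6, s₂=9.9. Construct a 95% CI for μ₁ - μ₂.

Difference = 14.5. SE = √(12.0²/117 + 9.9²/69) = 1.628. CI = (11.31, 17.69)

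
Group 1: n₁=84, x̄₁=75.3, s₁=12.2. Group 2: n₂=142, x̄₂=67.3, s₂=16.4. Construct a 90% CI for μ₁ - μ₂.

Difference = 8.0. SE = √(12.2²/84 + 16.4²/142) = 1.915. CI = (4.85, 11.15)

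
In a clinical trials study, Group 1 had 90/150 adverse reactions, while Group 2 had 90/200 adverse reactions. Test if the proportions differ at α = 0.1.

p̂₁ = 0.6, p̂₂ = 0.45, pooled p̂ = 0.514. z = 2.779. Critical: ±1.645. Reject H₀.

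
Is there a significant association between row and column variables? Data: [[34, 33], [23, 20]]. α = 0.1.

χ² = 0.079. df = 1, critical = 2.706. Fail to reject H₀. No evidence of dependence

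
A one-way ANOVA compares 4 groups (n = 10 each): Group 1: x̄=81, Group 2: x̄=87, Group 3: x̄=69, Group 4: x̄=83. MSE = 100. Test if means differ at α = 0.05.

Grand mean = 80.0. SS_between = 1800.0, MS_between = 600.0. F = 6.0, F_crit ≈ 2.866. Reject H₀.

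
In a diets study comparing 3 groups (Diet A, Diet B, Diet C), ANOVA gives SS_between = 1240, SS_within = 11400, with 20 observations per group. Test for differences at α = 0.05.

df_between = 2, df_within = 57. F = MS_between/MS_within = 620.0/200.0 = 3.1. F_crit ≈ 3.159. Fail to reject H₀.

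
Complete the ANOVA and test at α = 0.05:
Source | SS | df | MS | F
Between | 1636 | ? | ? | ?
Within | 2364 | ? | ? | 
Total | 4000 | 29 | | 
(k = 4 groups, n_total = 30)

df_between = 3, df_within = 26. MS_between = 545.33, MS_within = 90.92. F = 5.998, F_crit ≈ 2.975. Reject H₀.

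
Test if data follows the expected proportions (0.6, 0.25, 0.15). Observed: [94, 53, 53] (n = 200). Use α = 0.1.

Expected: [120.0, 50.0, 30.0]. χ² = 23.447. df = 2, critical = 4.605. Reject H₀.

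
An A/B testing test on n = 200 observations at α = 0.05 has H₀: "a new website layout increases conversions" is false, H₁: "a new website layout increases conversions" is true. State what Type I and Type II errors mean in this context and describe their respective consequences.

Type I (false positive): concluding that a new website layout increases conversions when it is not — rolling out a layout that doesn't actually help — wasted engineering effort. Type II (false negative): failing to conclude that a new website layout increases conversions when it is — discarding a layout that would have improved conversions — lost revenue. Which is costlier depends on domain priorities and is a judgement call rather than a statistical fact.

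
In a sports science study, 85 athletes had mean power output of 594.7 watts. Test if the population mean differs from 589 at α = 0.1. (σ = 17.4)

z = (x̄ - μ₀)/(σ/√n) = (594.7 - 589)/(17.4/√85) = 3.02. Critical value: ±1.645. Since |3.02| > 1.645, Reject H₀.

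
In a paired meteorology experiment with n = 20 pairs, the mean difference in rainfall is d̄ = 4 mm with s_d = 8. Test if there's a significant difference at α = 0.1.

t = d̄/(s_d/√n) = 4/(8/√20) = 2.236. df = 19, critical t = ±1.729. Reject H₀.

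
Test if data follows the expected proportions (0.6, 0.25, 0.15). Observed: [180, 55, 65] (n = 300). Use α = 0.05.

Expected: [180.0, 75.0, 45.0]. χ² = 14.222. df = 2, critical = 5.991. Reject H₀.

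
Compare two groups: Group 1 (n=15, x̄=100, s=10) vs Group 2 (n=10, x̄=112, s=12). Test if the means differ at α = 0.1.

Pooled sp = 10.83. t = -2.715, df = 23. Critical t = ±1.714. Reject H₀.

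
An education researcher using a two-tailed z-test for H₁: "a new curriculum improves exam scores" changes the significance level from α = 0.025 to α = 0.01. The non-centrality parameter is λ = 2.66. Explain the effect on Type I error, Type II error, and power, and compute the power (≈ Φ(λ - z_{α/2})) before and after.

Decreasing α from 0.025 to 0.01:
• Type I error rate decreases (α is the Type I rate by definition).
• Critical value moves from z_{α/2} = 2.241 to 2.576, so power = Φ(λ - z_{α/2}) goes from Φ(2.66 - 2.241) = 0.662 to Φ(2.66 - 2.576) = 0.533.
• Type II error rate β = 1 - power therefore increases (0.338 → 0.467).
Appropriate when false positives are costly — here, adopting a curriculum that gives no real benefit — disruption for nothing.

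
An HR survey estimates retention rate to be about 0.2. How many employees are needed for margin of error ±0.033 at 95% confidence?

n = z²p(1-p)/E² = 1.96²×0.2×0.8/0.033² = 564.4 → n = 565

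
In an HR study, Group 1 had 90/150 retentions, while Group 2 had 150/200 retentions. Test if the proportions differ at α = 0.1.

p̂₁ = 0.6, p̂₂ = 0.75, pooled p̂ = 0.686. z = -2.991. Critical: ±1.645. Reject H₀.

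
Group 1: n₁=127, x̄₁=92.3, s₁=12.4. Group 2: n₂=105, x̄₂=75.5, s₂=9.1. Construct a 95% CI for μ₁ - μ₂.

Difference = 16.8. SE = √(12.4²/127 + 9.1²/105) = 1.414. CI = (14.03, 19.57)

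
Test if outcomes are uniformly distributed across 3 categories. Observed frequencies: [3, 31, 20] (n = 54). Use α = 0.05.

Expected = 18 each. χ² = Σ(O-E)²/E = 22.111. df = 2, critical value = 5.991. Reject H₀.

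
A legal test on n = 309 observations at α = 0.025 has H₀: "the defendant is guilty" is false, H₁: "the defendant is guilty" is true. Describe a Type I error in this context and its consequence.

Type I error: rejecting H₀ when it is true — concluding that the defendant is guilty when in fact it is not. Consequence: convicting an innocent person.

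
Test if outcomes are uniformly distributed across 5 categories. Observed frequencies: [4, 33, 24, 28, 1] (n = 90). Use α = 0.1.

Expected = 18 each. χ² = Σ(O-E)²/E = 47.0. df = 4, critical value = 7.779. Reject H₀.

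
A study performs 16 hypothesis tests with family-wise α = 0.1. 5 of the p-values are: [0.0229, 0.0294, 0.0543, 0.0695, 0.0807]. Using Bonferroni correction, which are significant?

Bonferroni α = 0.1/16 = 0.00625. None of the given p-values are significant.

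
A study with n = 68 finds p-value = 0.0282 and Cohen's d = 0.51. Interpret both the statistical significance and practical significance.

Statistically significant (p = 0.0282 < 0.05). Cohen's d = 0.51 indicates a medium effect size. Both statistical and practical significance should be considered.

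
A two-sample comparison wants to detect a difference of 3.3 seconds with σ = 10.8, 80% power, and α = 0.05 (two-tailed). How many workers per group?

n per group = 2(z_α/2 + z_β)²σ²/d² = 2×(1.96 + 0.84)²×10.8²/3.3² = 167.9 → n = 168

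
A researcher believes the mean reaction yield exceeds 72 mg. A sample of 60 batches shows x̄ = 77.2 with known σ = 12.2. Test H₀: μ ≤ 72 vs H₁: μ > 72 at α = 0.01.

z = 3.302. Critical value: 2.33. Reject H₀.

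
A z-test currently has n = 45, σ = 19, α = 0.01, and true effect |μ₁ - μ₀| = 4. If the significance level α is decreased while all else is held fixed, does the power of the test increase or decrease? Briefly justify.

Power decreases: a smaller α raises the critical value, so less of the H₁ sampling distribution falls in the rejection region.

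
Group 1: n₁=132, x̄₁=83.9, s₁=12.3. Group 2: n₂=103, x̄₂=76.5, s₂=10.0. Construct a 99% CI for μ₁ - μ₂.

Difference = 7.4. SE = √(12.3²/132 + 10.0²/103) = 1.455. CI = (3.65, 11.15)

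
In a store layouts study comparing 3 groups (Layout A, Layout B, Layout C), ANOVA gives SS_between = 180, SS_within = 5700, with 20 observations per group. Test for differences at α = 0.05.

df_between = 2, df_within = 57. F = MS_between/MS_within = 90.0/100.0 = 0.9. F_crit ≈ 3.159. Fail to reject H₀.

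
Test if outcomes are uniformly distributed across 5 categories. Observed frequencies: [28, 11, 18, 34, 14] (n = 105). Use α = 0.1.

Expected = 21 each. χ² = Σ(O-E)²/E = 17.905. df = 4, critical value = 7.779. Reject H₀.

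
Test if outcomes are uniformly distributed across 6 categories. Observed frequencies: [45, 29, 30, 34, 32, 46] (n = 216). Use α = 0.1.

Expected = 36 each. χ² = Σ(O-E)²/E = 7.944. df = 5, critical value = 9.236. Fail to reject H₀.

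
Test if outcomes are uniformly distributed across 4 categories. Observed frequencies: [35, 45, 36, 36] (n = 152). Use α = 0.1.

Expected = 38 each. χ² = Σ(O-E)²/E = 1.737. df = 3, critical value = 6.251. Fail to reject H₀.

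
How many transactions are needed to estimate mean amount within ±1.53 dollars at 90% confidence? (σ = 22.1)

n = (z*σ/E)² = (1.645×22.1/1.53)² = 564.6 → n = 565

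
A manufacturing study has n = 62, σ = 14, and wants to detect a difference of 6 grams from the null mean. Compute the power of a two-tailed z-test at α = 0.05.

SE = σ/√n = 14/√62 = 1.778. Non-centrality λ = d/SE = 6/1.778 = 3.375. Power ≈ Φ(λ - z_{α/2}) = Φ(3.375 - 1.96) = Φ(1.415) = 0.921.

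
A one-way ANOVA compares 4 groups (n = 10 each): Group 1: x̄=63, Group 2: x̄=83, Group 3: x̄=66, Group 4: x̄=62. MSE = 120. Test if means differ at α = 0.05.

Grand mean = 68.5. SS_between = 2890.0, MS_between = 963.33. F = 8.028, F_crit ≈ 2.866. Reject H₀.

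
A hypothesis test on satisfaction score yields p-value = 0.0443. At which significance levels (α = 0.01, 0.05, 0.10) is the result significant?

p = 0.0443. Significant at: α = 0.05, 0.1.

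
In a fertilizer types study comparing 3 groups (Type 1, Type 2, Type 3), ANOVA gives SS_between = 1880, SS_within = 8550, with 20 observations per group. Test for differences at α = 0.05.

df_between = 2, df_within = 57. F = MS_between/MS_within = 940.0/150.0 = 6.267. F_crit ≈ 3.159. Reject H₀. At least one mean differs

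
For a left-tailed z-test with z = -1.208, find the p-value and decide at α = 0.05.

p = P(Z < -1.208) = Φ(-1.208) ≈ 0.1135. Since p ≥ 0.05, fail to reject H₀ (not significant) at α = 0.05.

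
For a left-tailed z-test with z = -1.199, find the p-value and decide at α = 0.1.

p = P(Z < -1.199) = Φ(-1.199) ≈ 0.1153. Since p ≥ 0.1, fail to reject H₀ (not significant) at α = 0.1.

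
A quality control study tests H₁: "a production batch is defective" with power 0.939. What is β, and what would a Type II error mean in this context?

β = 1 - power = 1 - 0.939 = 0.061. A Type II error is failing to reject H₀ when H₀ is false (false negative) — here, failing to conclude that a production batch is defective when in fact it is true. Consequence: shipping a defective batch — faulty products reach customers.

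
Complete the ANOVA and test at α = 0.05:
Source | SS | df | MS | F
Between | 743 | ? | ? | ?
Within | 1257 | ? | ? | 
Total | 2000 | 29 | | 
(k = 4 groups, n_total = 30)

df_between = 3, df_within = 26. MS_between = 247.67, MS_within = 48.35. F = 5.123, F_crit ≈ 2.975. Reject H₀.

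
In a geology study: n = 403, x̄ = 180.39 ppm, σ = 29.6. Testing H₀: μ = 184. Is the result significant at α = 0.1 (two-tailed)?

z = (180.39 - 184)/(29.6/√403) = -2.448. Since |z| > 1.645, significant at α = 0.1.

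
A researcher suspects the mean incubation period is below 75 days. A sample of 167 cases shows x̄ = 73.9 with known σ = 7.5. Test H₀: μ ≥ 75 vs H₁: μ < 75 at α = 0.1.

z = -1.895. Critical value: -1.28. Reject H₀.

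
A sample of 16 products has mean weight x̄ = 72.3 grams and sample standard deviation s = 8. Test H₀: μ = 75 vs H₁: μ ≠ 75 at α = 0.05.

t = (x̄ - μ₀)/(s/√n) = (72.3 - 75)/(8/√16) = -1.35. df = 15, critical t = ±2.131. Fail to reject H₀.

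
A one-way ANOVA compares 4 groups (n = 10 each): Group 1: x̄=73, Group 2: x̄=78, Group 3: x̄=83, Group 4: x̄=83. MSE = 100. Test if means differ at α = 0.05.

Grand mean = 79.25. SS_between = 687.5, MS_between = 229.17. F = 2.292, F_crit ≈ 2.866. Fail to reject H₀.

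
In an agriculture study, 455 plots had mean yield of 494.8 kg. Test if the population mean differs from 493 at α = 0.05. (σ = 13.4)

z = (x̄ - μ₀)/(σ/√n) = (494.8 - 493)/(13.4/√455) = 2.865. Critical value: ±1.96. Since |2.865| > 1.96, Reject H₀.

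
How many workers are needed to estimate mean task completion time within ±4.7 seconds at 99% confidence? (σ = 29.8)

n = (z*σ/E)² = (2.576×29.8/4.7)² = 266.8 → n = 267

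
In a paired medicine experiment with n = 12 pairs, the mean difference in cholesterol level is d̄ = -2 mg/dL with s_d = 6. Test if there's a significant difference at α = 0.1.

t = d̄/(s_d/√n) = -2/(6/√12) = -1.155. df = 11, critical t = ±1.796. Fail to reject H₀.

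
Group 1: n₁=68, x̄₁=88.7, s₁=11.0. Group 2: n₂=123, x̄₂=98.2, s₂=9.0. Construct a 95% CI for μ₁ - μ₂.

Difference = -9.5. SE = √(11.0²/68 + 9.0²/123) = 1.561. CI = (-12.56, -6.44)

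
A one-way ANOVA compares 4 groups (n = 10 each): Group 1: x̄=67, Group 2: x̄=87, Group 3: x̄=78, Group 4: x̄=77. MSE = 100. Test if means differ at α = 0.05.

Grand mean = 77.25. SS_between = 2007.5, MS_between = 669.17. F = 6.692, F_crit ≈ 2.866. Reject H₀.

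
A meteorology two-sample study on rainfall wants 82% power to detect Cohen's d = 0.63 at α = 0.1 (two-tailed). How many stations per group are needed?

z_{α/2} = 1.645, z_β = Φ⁻¹(0.82) = 0.915. For medium effect (d = 0.63): n per group = 2(z_{α/2} + z_β)²/d² = 2(1.645 + 0.915)²/0.63² = 33.02 → 34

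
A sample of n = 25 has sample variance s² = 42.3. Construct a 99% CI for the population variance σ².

df = 24. χ²_{0.005} = 45.559, χ²_{0.995} = 9.886. CI for σ² = ((n-1)s²/χ²_{α/2}, (n-1)s²/χ²_{1-α/2}) = (24·42.3/45.559, 24·42.3/9.886) = (22.28, 102.69)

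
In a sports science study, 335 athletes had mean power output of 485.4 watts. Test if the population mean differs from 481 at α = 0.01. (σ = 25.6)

z = (x̄ - μ₀)/(σ/√n) = (485.4 - 481)/(25.6/√335) = 3.146. Critical value: ±2.576. Since |3.146| > 2.576, Reject H₀.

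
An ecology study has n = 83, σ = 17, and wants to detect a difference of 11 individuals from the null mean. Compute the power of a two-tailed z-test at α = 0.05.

SE = σ/√n = 17/√83 = 1.866. Non-centrality λ = d/SE = 11/1.866 = 5.895. Power ≈ Φ(λ - z_{α/2}) = Φ(5.895 - 1.96) = Φ(3.935) = 1.0.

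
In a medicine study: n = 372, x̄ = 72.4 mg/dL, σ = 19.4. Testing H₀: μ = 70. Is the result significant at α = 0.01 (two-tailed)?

z = (72.4 - 70)/(19.4/√372) = 2.386. Since |z| ≤ 2.576, not significant at α = 0.01.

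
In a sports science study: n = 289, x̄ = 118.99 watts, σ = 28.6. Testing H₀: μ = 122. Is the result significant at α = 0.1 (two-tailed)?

z = (118.99 - 122)/(28.6/√289) = -1.789. Since |z| > 1.645, significant at α = 0.1.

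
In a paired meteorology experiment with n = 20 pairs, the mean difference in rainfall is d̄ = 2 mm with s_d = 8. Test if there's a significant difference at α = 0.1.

t = d̄/(s_d/√n) = 2/(8/√20) = 1.118. df = 19, critical t = ±1.729. Fail to reject H₀.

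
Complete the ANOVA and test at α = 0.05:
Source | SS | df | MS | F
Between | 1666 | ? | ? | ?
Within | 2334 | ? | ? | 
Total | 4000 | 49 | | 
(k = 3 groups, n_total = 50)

df_between = 2, df_within = 47. MS_between = 833.0, MS_within = 49.66. F = 16.774, F_crit ≈ 3.195. Reject H₀.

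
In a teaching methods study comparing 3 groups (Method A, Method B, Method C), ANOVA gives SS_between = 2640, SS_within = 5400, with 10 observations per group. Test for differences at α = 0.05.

df_between = 2, df_within = 27. F = MS_between/MS_within = 1320.0/200.0 = 6.6. F_crit ≈ 3.354. Reject H₀. At least one mean differs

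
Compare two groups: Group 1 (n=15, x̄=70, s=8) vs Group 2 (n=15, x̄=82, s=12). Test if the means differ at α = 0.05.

Pooled sp = 10.2. t = -3.223, df = 28. Critical t = ±2.048. Reject H₀.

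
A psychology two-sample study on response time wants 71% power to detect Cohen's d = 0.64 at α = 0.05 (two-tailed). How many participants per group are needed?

z_{α/2} = 1.96, z_β = Φ⁻¹(0.71) = 0.553. For medium effect (d = 0.64): n per group = 2(z_{α/2} + z_β)²/d² = 2(1.96 + 0.553)²/0.64² = 30.8 → 31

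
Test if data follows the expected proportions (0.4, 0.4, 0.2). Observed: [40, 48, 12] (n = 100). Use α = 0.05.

Expected: [40.0, 40.0, 20.0]. χ² = 4.8. df = 2, critical = 5.991. Fail to reject H₀.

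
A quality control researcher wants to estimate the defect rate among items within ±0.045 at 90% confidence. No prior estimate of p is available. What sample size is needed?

Conservative approach: use p = 0.5 (maximizes p(1-p) = 0.25). n = z²(0.25)/E² = 1.645²×0.25/0.045² = 334.1 → n = 335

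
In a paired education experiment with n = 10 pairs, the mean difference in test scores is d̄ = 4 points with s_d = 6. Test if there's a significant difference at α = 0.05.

t = d̄/(s_d/√n) = 4/(6/√10) = 2.108. df = 9, critical t = ±2.262. Fail to reject H₀.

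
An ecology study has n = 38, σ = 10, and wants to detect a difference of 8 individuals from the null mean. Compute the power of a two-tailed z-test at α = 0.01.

SE = σ/√n = 10/√38 = 1.622. Non-centrality λ = d/SE = 8/1.622 = 4.932. Power ≈ Φ(λ - z_{α/2}) = Φ(4.932 - 2.576) = Φ(2.356) = 0.991.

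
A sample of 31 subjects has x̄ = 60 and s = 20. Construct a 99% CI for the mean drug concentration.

CI = x̄ ± t*(s/√n) = 60 ± 2.75(20/√31) = (50.12, 69.88)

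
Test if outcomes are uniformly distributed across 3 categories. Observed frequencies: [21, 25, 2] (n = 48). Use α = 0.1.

Expected = 16 each. χ² = Σ(O-E)²/E = 18.875. df = 2, critical value = 4.605. Reject H₀.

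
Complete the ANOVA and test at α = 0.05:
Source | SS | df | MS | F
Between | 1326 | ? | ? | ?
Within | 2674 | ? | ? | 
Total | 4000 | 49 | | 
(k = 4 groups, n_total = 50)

df_between = 3, df_within = 46. MS_between = 442.0, MS_within = 58.13. F = 7.604, F_crit ≈ 2.807. Reject H₀.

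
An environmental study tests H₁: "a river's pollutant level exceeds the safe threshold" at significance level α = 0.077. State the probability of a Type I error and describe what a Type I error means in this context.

P(Type I error) = α = 0.077. A Type I error is rejecting H₀ when H₀ is actually true (false positive) — here, concluding that a river's pollutant level exceeds the safe threshold when in fact this is not the case. Consequence: shutting down a compliant factory unnecessarily.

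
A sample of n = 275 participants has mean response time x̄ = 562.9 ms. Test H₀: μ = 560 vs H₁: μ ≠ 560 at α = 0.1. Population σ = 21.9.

z = (x̄ - μ₀)/(σ/√n) = (562.9 - 560)/(21.9/√275) = 2.196. Critical value: ±1.645. Since |2.196| > 1.645, Reject H₀.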